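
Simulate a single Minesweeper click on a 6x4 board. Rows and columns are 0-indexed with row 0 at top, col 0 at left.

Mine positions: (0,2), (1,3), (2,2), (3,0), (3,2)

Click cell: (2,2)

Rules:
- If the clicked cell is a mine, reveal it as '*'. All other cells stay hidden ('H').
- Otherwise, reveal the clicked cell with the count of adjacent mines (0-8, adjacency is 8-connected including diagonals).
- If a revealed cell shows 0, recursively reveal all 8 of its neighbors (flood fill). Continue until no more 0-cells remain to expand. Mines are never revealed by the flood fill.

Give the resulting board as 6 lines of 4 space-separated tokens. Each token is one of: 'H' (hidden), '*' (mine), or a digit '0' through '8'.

H H H H
H H H H
H H * H
H H H H
H H H H
H H H H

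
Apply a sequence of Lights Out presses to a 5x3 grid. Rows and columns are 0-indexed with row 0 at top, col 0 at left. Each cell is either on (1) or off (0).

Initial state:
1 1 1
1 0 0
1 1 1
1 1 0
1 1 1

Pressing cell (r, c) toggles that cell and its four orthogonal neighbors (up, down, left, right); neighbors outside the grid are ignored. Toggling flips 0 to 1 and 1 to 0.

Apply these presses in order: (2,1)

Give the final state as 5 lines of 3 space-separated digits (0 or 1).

Answer: 1 1 1
1 1 0
0 0 0
1 0 0
1 1 1

Derivation:
After press 1 at (2,1):
1 1 1
1 1 0
0 0 0
1 0 0
1 1 1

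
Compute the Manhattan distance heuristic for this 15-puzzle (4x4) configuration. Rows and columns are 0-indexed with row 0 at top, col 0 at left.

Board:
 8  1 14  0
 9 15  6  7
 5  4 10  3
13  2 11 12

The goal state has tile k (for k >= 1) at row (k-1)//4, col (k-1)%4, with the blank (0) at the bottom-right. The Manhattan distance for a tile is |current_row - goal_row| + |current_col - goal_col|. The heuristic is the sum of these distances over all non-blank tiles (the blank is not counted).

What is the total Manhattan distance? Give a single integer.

Tile 8: at (0,0), goal (1,3), distance |0-1|+|0-3| = 4
Tile 1: at (0,1), goal (0,0), distance |0-0|+|1-0| = 1
Tile 14: at (0,2), goal (3,1), distance |0-3|+|2-1| = 4
Tile 9: at (1,0), goal (2,0), distance |1-2|+|0-0| = 1
Tile 15: at (1,1), goal (3,2), distance |1-3|+|1-2| = 3
Tile 6: at (1,2), goal (1,1), distance |1-1|+|2-1| = 1
Tile 7: at (1,3), goal (1,2), distance |1-1|+|3-2| = 1
Tile 5: at (2,0), goal (1,0), distance |2-1|+|0-0| = 1
Tile 4: at (2,1), goal (0,3), distance |2-0|+|1-3| = 4
Tile 10: at (2,2), goal (2,1), distance |2-2|+|2-1| = 1
Tile 3: at (2,3), goal (0,2), distance |2-0|+|3-2| = 3
Tile 13: at (3,0), goal (3,0), distance |3-3|+|0-0| = 0
Tile 2: at (3,1), goal (0,1), distance |3-0|+|1-1| = 3
Tile 11: at (3,2), goal (2,2), distance |3-2|+|2-2| = 1
Tile 12: at (3,3), goal (2,3), distance |3-2|+|3-3| = 1
Sum: 4 + 1 + 4 + 1 + 3 + 1 + 1 + 1 + 4 + 1 + 3 + 0 + 3 + 1 + 1 = 29

Answer: 29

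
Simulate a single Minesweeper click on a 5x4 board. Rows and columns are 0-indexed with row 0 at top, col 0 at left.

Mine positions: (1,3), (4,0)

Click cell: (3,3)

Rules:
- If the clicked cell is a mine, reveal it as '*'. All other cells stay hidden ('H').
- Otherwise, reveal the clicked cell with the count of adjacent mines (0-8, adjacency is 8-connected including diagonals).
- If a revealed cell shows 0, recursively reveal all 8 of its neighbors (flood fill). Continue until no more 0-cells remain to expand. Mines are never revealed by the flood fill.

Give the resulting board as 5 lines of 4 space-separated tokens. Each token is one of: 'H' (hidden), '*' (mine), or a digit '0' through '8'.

0 0 1 H
0 0 1 H
0 0 1 1
1 1 0 0
H 1 0 0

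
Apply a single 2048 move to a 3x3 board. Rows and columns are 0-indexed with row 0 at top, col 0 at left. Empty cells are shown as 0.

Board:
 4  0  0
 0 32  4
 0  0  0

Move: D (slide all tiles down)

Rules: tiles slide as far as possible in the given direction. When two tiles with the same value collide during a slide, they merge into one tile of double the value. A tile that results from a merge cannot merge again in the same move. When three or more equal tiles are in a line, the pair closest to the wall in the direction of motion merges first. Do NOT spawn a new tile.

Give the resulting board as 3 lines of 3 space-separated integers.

Slide down:
col 0: [4, 0, 0] -> [0, 0, 4]
col 1: [0, 32, 0] -> [0, 0, 32]
col 2: [0, 4, 0] -> [0, 0, 4]

Answer:  0  0  0
 0  0  0
 4 32  4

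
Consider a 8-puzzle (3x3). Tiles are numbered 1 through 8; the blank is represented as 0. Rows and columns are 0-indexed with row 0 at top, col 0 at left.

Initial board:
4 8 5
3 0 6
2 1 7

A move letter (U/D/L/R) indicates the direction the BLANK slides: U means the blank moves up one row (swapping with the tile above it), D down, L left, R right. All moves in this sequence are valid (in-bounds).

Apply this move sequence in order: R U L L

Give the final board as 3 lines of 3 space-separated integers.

Answer: 0 4 8
3 6 5
2 1 7

Derivation:
After move 1 (R):
4 8 5
3 6 0
2 1 7

After move 2 (U):
4 8 0
3 6 5
2 1 7

After move 3 (L):
4 0 8
3 6 5
2 1 7

After move 4 (L):
0 4 8
3 6 5
2 1 7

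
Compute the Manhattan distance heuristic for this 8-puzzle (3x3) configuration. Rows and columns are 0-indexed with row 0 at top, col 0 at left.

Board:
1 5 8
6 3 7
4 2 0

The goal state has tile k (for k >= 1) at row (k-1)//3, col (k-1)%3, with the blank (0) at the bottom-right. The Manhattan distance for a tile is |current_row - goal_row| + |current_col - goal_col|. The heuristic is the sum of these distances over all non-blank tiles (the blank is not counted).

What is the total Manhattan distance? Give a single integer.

Answer: 14

Derivation:
Tile 1: (0,0)->(0,0) = 0
Tile 5: (0,1)->(1,1) = 1
Tile 8: (0,2)->(2,1) = 3
Tile 6: (1,0)->(1,2) = 2
Tile 3: (1,1)->(0,2) = 2
Tile 7: (1,2)->(2,0) = 3
Tile 4: (2,0)->(1,0) = 1
Tile 2: (2,1)->(0,1) = 2
Sum: 0 + 1 + 3 + 2 + 2 + 3 + 1 + 2 = 14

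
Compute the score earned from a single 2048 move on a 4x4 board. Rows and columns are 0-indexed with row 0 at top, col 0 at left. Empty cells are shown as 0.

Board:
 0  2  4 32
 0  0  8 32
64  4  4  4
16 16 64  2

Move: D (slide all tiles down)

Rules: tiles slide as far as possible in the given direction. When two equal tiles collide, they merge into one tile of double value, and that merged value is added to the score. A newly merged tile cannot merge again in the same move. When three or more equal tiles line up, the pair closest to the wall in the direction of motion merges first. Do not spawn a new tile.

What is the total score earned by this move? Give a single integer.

Answer: 64

Derivation:
Slide down:
col 0: [0, 0, 64, 16] -> [0, 0, 64, 16]  score +0 (running 0)
col 1: [2, 0, 4, 16] -> [0, 2, 4, 16]  score +0 (running 0)
col 2: [4, 8, 4, 64] -> [4, 8, 4, 64]  score +0 (running 0)
col 3: [32, 32, 4, 2] -> [0, 64, 4, 2]  score +64 (running 64)
Board after move:
 0  0  4  0
 0  2  8 64
64  4  4  4
16 16 64  2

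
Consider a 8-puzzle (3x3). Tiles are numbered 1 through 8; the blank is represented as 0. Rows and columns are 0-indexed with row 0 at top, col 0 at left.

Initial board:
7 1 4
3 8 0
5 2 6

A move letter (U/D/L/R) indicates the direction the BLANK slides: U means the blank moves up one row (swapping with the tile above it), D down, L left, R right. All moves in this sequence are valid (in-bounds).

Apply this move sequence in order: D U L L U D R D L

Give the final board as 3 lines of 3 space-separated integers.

Answer: 7 1 4
3 2 8
0 5 6

Derivation:
After move 1 (D):
7 1 4
3 8 6
5 2 0

After move 2 (U):
7 1 4
3 8 0
5 2 6

After move 3 (L):
7 1 4
3 0 8
5 2 6

After move 4 (L):
7 1 4
0 3 8
5 2 6

After move 5 (U):
0 1 4
7 3 8
5 2 6

After move 6 (D):
7 1 4
0 3 8
5 2 6

After move 7 (R):
7 1 4
3 0 8
5 2 6

After move 8 (D):
7 1 4
3 2 8
5 0 6

After move 9 (L):
7 1 4
3 2 8
0 5 6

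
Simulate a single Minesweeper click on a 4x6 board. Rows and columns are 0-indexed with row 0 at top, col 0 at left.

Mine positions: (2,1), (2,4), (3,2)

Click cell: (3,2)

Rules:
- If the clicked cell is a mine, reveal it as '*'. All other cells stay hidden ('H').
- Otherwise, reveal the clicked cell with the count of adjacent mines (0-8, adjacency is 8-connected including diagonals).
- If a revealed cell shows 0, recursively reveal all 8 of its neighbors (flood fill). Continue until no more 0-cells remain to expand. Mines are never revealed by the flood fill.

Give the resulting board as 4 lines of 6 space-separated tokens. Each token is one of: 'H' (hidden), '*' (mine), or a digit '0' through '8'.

H H H H H H
H H H H H H
H H H H H H
H H * H H H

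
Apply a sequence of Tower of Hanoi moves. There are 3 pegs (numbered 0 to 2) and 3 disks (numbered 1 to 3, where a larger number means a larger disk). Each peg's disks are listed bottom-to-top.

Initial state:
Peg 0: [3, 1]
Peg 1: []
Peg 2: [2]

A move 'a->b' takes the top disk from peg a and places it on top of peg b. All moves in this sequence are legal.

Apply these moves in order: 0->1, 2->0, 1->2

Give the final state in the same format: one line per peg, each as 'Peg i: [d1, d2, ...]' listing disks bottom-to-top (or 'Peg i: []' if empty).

After move 1 (0->1):
Peg 0: [3]
Peg 1: [1]
Peg 2: [2]

After move 2 (2->0):
Peg 0: [3, 2]
Peg 1: [1]
Peg 2: []

After move 3 (1->2):
Peg 0: [3, 2]
Peg 1: []
Peg 2: [1]

Answer: Peg 0: [3, 2]
Peg 1: []
Peg 2: [1]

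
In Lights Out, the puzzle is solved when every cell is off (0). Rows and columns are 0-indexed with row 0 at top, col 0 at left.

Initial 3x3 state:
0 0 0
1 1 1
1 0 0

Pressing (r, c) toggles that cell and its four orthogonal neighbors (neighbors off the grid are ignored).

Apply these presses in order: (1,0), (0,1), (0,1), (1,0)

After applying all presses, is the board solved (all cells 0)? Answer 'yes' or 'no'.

After press 1 at (1,0):
1 0 0
0 0 1
0 0 0

After press 2 at (0,1):
0 1 1
0 1 1
0 0 0

After press 3 at (0,1):
1 0 0
0 0 1
0 0 0

After press 4 at (1,0):
0 0 0
1 1 1
1 0 0

Lights still on: 4

Answer: no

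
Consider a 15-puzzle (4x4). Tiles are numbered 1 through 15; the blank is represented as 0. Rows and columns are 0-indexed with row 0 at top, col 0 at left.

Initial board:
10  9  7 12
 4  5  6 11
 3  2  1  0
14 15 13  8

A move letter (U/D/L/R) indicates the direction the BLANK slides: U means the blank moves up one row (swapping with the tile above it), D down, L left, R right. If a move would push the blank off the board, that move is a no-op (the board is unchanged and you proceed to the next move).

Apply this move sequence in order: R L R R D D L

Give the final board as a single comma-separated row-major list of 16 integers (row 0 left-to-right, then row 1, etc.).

Answer: 10, 9, 7, 12, 4, 5, 6, 11, 3, 2, 1, 8, 14, 15, 0, 13

Derivation:
After move 1 (R):
10  9  7 12
 4  5  6 11
 3  2  1  0
14 15 13  8

After move 2 (L):
10  9  7 12
 4  5  6 11
 3  2  0  1
14 15 13  8

After move 3 (R):
10  9  7 12
 4  5  6 11
 3  2  1  0
14 15 13  8

After move 4 (R):
10  9  7 12
 4  5  6 11
 3  2  1  0
14 15 13  8

After move 5 (D):
10  9  7 12
 4  5  6 11
 3  2  1  8
14 15 13  0

After move 6 (D):
10  9  7 12
 4  5  6 11
 3  2  1  8
14 15 13  0

After move 7 (L):
10  9  7 12
 4  5  6 11
 3  2  1  8
14 15  0 13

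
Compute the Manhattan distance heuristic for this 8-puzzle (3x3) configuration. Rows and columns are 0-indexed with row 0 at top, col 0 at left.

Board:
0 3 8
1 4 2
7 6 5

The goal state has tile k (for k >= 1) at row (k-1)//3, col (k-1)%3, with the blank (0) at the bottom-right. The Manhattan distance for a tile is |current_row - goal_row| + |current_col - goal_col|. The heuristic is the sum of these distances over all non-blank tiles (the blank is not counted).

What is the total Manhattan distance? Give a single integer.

Tile 3: at (0,1), goal (0,2), distance |0-0|+|1-2| = 1
Tile 8: at (0,2), goal (2,1), distance |0-2|+|2-1| = 3
Tile 1: at (1,0), goal (0,0), distance |1-0|+|0-0| = 1
Tile 4: at (1,1), goal (1,0), distance |1-1|+|1-0| = 1
Tile 2: at (1,2), goal (0,1), distance |1-0|+|2-1| = 2
Tile 7: at (2,0), goal (2,0), distance |2-2|+|0-0| = 0
Tile 6: at (2,1), goal (1,2), distance |2-1|+|1-2| = 2
Tile 5: at (2,2), goal (1,1), distance |2-1|+|2-1| = 2
Sum: 1 + 3 + 1 + 1 + 2 + 0 + 2 + 2 = 12

Answer: 12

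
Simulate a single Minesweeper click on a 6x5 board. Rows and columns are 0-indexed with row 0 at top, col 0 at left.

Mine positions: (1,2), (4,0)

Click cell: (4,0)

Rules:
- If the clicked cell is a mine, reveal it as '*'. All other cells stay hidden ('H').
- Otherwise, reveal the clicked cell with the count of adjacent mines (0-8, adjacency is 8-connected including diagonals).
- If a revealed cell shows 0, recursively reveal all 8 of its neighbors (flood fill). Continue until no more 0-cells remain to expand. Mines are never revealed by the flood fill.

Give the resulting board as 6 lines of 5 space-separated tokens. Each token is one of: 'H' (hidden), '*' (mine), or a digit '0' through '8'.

H H H H H
H H H H H
H H H H H
H H H H H
* H H H H
H H H H H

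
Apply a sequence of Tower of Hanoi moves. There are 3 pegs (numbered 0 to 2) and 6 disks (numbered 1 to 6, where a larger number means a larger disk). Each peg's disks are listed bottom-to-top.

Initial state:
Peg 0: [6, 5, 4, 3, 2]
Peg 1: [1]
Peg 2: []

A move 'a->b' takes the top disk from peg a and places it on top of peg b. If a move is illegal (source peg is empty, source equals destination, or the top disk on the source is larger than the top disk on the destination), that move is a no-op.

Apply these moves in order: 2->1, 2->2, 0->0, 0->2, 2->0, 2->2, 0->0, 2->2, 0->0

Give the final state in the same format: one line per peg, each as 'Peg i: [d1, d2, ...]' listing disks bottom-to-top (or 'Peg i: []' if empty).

After move 1 (2->1):
Peg 0: [6, 5, 4, 3, 2]
Peg 1: [1]
Peg 2: []

After move 2 (2->2):
Peg 0: [6, 5, 4, 3, 2]
Peg 1: [1]
Peg 2: []

After move 3 (0->0):
Peg 0: [6, 5, 4, 3, 2]
Peg 1: [1]
Peg 2: []

After move 4 (0->2):
Peg 0: [6, 5, 4, 3]
Peg 1: [1]
Peg 2: [2]

After move 5 (2->0):
Peg 0: [6, 5, 4, 3, 2]
Peg 1: [1]
Peg 2: []

After move 6 (2->2):
Peg 0: [6, 5, 4, 3, 2]
Peg 1: [1]
Peg 2: []

After move 7 (0->0):
Peg 0: [6, 5, 4, 3, 2]
Peg 1: [1]
Peg 2: []

After move 8 (2->2):
Peg 0: [6, 5, 4, 3, 2]
Peg 1: [1]
Peg 2: []

After move 9 (0->0):
Peg 0: [6, 5, 4, 3, 2]
Peg 1: [1]
Peg 2: []

Answer: Peg 0: [6, 5, 4, 3, 2]
Peg 1: [1]
Peg 2: []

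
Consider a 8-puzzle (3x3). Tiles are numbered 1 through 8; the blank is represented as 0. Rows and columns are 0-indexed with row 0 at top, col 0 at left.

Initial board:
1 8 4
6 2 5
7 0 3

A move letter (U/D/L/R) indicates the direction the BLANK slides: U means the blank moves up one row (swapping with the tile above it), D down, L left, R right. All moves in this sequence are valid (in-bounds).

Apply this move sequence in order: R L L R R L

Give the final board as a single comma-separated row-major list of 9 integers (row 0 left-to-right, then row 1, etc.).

After move 1 (R):
1 8 4
6 2 5
7 3 0

After move 2 (L):
1 8 4
6 2 5
7 0 3

After move 3 (L):
1 8 4
6 2 5
0 7 3

After move 4 (R):
1 8 4
6 2 5
7 0 3

After move 5 (R):
1 8 4
6 2 5
7 3 0

After move 6 (L):
1 8 4
6 2 5
7 0 3

Answer: 1, 8, 4, 6, 2, 5, 7, 0, 3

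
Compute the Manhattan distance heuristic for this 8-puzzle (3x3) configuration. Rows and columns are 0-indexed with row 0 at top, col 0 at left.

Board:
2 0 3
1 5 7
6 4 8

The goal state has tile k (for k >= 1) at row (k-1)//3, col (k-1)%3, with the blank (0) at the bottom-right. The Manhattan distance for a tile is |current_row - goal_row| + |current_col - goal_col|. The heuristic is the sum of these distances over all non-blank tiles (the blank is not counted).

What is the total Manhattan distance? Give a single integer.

Tile 2: at (0,0), goal (0,1), distance |0-0|+|0-1| = 1
Tile 3: at (0,2), goal (0,2), distance |0-0|+|2-2| = 0
Tile 1: at (1,0), goal (0,0), distance |1-0|+|0-0| = 1
Tile 5: at (1,1), goal (1,1), distance |1-1|+|1-1| = 0
Tile 7: at (1,2), goal (2,0), distance |1-2|+|2-0| = 3
Tile 6: at (2,0), goal (1,2), distance |2-1|+|0-2| = 3
Tile 4: at (2,1), goal (1,0), distance |2-1|+|1-0| = 2
Tile 8: at (2,2), goal (2,1), distance |2-2|+|2-1| = 1
Sum: 1 + 0 + 1 + 0 + 3 + 3 + 2 + 1 = 11

Answer: 11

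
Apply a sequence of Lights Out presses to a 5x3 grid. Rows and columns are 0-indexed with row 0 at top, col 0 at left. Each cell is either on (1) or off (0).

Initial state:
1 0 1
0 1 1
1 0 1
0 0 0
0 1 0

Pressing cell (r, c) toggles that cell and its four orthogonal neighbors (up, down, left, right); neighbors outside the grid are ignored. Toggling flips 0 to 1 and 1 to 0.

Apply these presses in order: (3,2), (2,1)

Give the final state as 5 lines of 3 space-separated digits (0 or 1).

After press 1 at (3,2):
1 0 1
0 1 1
1 0 0
0 1 1
0 1 1

After press 2 at (2,1):
1 0 1
0 0 1
0 1 1
0 0 1
0 1 1

Answer: 1 0 1
0 0 1
0 1 1
0 0 1
0 1 1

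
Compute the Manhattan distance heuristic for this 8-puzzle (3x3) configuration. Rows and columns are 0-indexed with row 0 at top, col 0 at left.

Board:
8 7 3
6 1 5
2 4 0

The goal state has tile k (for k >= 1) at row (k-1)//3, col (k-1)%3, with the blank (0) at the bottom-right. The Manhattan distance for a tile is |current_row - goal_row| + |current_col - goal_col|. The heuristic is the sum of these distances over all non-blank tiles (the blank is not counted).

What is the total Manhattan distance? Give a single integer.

Tile 8: at (0,0), goal (2,1), distance |0-2|+|0-1| = 3
Tile 7: at (0,1), goal (2,0), distance |0-2|+|1-0| = 3
Tile 3: at (0,2), goal (0,2), distance |0-0|+|2-2| = 0
Tile 6: at (1,0), goal (1,2), distance |1-1|+|0-2| = 2
Tile 1: at (1,1), goal (0,0), distance |1-0|+|1-0| = 2
Tile 5: at (1,2), goal (1,1), distance |1-1|+|2-1| = 1
Tile 2: at (2,0), goal (0,1), distance |2-0|+|0-1| = 3
Tile 4: at (2,1), goal (1,0), distance |2-1|+|1-0| = 2
Sum: 3 + 3 + 0 + 2 + 2 + 1 + 3 + 2 = 16

Answer: 16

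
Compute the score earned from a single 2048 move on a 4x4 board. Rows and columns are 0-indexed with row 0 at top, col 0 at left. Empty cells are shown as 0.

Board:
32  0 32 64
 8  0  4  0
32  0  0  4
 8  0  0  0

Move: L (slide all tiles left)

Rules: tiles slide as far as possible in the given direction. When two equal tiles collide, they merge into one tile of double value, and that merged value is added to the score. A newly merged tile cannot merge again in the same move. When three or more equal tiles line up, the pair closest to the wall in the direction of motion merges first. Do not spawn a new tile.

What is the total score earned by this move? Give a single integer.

Slide left:
row 0: [32, 0, 32, 64] -> [64, 64, 0, 0]  score +64 (running 64)
row 1: [8, 0, 4, 0] -> [8, 4, 0, 0]  score +0 (running 64)
row 2: [32, 0, 0, 4] -> [32, 4, 0, 0]  score +0 (running 64)
row 3: [8, 0, 0, 0] -> [8, 0, 0, 0]  score +0 (running 64)
Board after move:
64 64  0  0
 8  4  0  0
32  4  0  0
 8  0  0  0

Answer: 64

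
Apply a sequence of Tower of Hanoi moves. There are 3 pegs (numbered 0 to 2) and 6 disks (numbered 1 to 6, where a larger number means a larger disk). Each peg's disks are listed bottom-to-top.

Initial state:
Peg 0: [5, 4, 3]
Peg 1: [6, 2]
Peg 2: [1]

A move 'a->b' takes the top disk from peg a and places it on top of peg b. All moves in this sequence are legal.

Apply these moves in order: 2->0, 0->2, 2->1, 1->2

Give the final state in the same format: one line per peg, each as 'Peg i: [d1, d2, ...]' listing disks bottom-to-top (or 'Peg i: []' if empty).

After move 1 (2->0):
Peg 0: [5, 4, 3, 1]
Peg 1: [6, 2]
Peg 2: []

After move 2 (0->2):
Peg 0: [5, 4, 3]
Peg 1: [6, 2]
Peg 2: [1]

After move 3 (2->1):
Peg 0: [5, 4, 3]
Peg 1: [6, 2, 1]
Peg 2: []

After move 4 (1->2):
Peg 0: [5, 4, 3]
Peg 1: [6, 2]
Peg 2: [1]

Answer: Peg 0: [5, 4, 3]
Peg 1: [6, 2]
Peg 2: [1]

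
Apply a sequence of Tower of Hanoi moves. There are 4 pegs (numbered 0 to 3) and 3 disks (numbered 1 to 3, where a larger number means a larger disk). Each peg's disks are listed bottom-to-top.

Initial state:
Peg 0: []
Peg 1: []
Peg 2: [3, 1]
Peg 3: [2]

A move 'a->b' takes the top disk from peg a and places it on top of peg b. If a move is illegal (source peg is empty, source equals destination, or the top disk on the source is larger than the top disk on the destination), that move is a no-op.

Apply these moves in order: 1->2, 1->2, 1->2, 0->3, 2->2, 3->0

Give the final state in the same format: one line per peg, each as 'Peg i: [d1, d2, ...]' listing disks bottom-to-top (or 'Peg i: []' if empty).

After move 1 (1->2):
Peg 0: []
Peg 1: []
Peg 2: [3, 1]
Peg 3: [2]

After move 2 (1->2):
Peg 0: []
Peg 1: []
Peg 2: [3, 1]
Peg 3: [2]

After move 3 (1->2):
Peg 0: []
Peg 1: []
Peg 2: [3, 1]
Peg 3: [2]

After move 4 (0->3):
Peg 0: []
Peg 1: []
Peg 2: [3, 1]
Peg 3: [2]

After move 5 (2->2):
Peg 0: []
Peg 1: []
Peg 2: [3, 1]
Peg 3: [2]

After move 6 (3->0):
Peg 0: [2]
Peg 1: []
Peg 2: [3, 1]
Peg 3: []

Answer: Peg 0: [2]
Peg 1: []
Peg 2: [3, 1]
Peg 3: []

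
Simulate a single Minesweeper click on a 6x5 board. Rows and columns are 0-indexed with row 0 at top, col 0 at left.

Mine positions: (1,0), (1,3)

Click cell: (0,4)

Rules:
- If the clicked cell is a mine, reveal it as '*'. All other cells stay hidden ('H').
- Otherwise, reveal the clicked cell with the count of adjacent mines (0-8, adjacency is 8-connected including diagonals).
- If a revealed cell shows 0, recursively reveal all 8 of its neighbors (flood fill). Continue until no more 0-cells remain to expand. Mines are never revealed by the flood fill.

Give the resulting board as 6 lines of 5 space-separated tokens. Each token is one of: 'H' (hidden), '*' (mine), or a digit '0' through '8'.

H H H H 1
H H H H H
H H H H H
H H H H H
H H H H H
H H H H H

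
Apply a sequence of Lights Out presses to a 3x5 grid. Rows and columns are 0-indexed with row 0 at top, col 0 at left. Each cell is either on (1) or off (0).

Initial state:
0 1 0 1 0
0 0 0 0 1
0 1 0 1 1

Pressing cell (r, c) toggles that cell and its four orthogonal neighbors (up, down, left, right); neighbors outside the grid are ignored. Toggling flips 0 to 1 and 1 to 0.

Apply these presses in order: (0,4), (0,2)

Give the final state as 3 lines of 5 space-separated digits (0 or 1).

Answer: 0 0 1 1 1
0 0 1 0 0
0 1 0 1 1

Derivation:
After press 1 at (0,4):
0 1 0 0 1
0 0 0 0 0
0 1 0 1 1

After press 2 at (0,2):
0 0 1 1 1
0 0 1 0 0
0 1 0 1 1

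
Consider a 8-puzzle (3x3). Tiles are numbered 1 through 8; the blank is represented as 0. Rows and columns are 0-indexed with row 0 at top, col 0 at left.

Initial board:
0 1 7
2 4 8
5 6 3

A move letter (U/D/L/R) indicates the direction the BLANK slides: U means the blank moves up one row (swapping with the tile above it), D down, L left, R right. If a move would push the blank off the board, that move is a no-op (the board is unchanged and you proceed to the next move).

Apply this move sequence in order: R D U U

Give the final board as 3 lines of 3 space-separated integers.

After move 1 (R):
1 0 7
2 4 8
5 6 3

After move 2 (D):
1 4 7
2 0 8
5 6 3

After move 3 (U):
1 0 7
2 4 8
5 6 3

After move 4 (U):
1 0 7
2 4 8
5 6 3

Answer: 1 0 7
2 4 8
5 6 3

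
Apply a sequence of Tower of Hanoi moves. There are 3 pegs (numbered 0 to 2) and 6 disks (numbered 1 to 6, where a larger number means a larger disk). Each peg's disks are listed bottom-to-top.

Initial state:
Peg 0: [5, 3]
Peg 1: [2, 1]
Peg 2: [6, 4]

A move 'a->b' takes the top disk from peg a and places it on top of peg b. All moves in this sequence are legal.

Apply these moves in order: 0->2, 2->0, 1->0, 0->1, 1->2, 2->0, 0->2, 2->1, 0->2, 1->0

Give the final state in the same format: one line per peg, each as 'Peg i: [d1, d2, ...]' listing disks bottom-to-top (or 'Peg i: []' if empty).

Answer: Peg 0: [5, 1]
Peg 1: [2]
Peg 2: [6, 4, 3]

Derivation:
After move 1 (0->2):
Peg 0: [5]
Peg 1: [2, 1]
Peg 2: [6, 4, 3]

After move 2 (2->0):
Peg 0: [5, 3]
Peg 1: [2, 1]
Peg 2: [6, 4]

After move 3 (1->0):
Peg 0: [5, 3, 1]
Peg 1: [2]
Peg 2: [6, 4]

After move 4 (0->1):
Peg 0: [5, 3]
Peg 1: [2, 1]
Peg 2: [6, 4]

After move 5 (1->2):
Peg 0: [5, 3]
Peg 1: [2]
Peg 2: [6, 4, 1]

After move 6 (2->0):
Peg 0: [5, 3, 1]
Peg 1: [2]
Peg 2: [6, 4]

After move 7 (0->2):
Peg 0: [5, 3]
Peg 1: [2]
Peg 2: [6, 4, 1]

After move 8 (2->1):
Peg 0: [5, 3]
Peg 1: [2, 1]
Peg 2: [6, 4]

After move 9 (0->2):
Peg 0: [5]
Peg 1: [2, 1]
Peg 2: [6, 4, 3]

After move 10 (1->0):
Peg 0: [5, 1]
Peg 1: [2]
Peg 2: [6, 4, 3]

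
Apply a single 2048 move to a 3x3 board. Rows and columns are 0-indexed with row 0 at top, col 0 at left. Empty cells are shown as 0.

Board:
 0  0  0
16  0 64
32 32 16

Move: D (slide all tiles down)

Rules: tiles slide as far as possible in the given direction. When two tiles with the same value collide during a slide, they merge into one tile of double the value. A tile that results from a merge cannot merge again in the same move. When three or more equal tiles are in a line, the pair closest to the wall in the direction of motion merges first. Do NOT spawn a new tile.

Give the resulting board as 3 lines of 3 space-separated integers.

Slide down:
col 0: [0, 16, 32] -> [0, 16, 32]
col 1: [0, 0, 32] -> [0, 0, 32]
col 2: [0, 64, 16] -> [0, 64, 16]

Answer:  0  0  0
16  0 64
32 32 16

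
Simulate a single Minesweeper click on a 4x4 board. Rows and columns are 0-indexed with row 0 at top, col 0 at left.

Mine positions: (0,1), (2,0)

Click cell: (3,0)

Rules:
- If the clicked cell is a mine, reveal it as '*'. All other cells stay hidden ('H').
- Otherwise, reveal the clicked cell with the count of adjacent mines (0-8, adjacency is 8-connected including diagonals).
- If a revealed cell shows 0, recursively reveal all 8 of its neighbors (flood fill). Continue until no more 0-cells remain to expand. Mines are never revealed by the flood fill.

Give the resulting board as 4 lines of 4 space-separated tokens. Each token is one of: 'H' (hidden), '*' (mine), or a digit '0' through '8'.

H H H H
H H H H
H H H H
1 H H H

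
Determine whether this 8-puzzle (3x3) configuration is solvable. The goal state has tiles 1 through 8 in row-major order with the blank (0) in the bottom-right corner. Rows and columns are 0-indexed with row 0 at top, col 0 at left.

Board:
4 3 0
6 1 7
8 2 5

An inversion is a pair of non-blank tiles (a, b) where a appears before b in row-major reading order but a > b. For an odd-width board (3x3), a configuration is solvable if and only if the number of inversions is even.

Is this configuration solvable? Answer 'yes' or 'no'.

Answer: yes

Derivation:
Inversions (pairs i<j in row-major order where tile[i] > tile[j] > 0): 12
12 is even, so the puzzle is solvable.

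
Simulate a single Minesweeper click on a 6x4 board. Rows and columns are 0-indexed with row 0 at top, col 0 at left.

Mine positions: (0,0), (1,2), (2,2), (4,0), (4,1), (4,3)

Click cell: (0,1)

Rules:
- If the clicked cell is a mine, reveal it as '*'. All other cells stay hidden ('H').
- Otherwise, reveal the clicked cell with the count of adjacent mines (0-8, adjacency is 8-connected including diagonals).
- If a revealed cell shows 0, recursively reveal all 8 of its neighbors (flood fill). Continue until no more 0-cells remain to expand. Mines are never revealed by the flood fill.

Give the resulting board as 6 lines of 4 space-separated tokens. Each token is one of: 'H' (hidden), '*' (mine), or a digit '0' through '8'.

H 2 H H
H H H H
H H H H
H H H H
H H H H
H H H H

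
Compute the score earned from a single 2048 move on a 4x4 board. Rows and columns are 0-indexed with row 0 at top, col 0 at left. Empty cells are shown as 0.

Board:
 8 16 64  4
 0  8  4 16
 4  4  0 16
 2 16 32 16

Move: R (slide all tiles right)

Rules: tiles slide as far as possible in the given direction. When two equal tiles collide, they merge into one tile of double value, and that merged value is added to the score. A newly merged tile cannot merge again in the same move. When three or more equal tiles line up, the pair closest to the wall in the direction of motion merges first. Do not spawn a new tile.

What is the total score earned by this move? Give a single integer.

Slide right:
row 0: [8, 16, 64, 4] -> [8, 16, 64, 4]  score +0 (running 0)
row 1: [0, 8, 4, 16] -> [0, 8, 4, 16]  score +0 (running 0)
row 2: [4, 4, 0, 16] -> [0, 0, 8, 16]  score +8 (running 8)
row 3: [2, 16, 32, 16] -> [2, 16, 32, 16]  score +0 (running 8)
Board after move:
 8 16 64  4
 0  8  4 16
 0  0  8 16
 2 16 32 16

Answer: 8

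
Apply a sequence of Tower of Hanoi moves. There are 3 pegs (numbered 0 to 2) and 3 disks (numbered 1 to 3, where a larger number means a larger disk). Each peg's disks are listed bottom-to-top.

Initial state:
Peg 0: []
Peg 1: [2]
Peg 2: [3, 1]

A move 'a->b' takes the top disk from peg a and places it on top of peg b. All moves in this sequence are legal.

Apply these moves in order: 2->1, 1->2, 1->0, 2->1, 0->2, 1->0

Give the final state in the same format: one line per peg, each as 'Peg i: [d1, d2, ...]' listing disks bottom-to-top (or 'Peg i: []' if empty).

After move 1 (2->1):
Peg 0: []
Peg 1: [2, 1]
Peg 2: [3]

After move 2 (1->2):
Peg 0: []
Peg 1: [2]
Peg 2: [3, 1]

After move 3 (1->0):
Peg 0: [2]
Peg 1: []
Peg 2: [3, 1]

After move 4 (2->1):
Peg 0: [2]
Peg 1: [1]
Peg 2: [3]

After move 5 (0->2):
Peg 0: []
Peg 1: [1]
Peg 2: [3, 2]

After move 6 (1->0):
Peg 0: [1]
Peg 1: []
Peg 2: [3, 2]

Answer: Peg 0: [1]
Peg 1: []
Peg 2: [3, 2]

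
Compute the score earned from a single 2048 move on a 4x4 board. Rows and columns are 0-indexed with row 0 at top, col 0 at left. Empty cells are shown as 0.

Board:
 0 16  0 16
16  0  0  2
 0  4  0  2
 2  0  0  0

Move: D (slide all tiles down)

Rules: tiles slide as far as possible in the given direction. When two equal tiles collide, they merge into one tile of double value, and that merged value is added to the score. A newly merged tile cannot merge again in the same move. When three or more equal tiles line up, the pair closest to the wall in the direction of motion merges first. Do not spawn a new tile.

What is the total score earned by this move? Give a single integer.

Answer: 4

Derivation:
Slide down:
col 0: [0, 16, 0, 2] -> [0, 0, 16, 2]  score +0 (running 0)
col 1: [16, 0, 4, 0] -> [0, 0, 16, 4]  score +0 (running 0)
col 2: [0, 0, 0, 0] -> [0, 0, 0, 0]  score +0 (running 0)
col 3: [16, 2, 2, 0] -> [0, 0, 16, 4]  score +4 (running 4)
Board after move:
 0  0  0  0
 0  0  0  0
16 16  0 16
 2  4  0  4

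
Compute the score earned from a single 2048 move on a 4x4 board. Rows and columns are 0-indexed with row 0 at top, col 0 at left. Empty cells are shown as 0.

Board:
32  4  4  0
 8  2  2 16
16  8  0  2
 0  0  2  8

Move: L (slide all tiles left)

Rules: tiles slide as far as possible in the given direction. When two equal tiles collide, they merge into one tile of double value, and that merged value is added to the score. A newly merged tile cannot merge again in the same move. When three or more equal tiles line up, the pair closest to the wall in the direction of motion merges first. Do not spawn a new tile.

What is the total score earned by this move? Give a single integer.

Answer: 12

Derivation:
Slide left:
row 0: [32, 4, 4, 0] -> [32, 8, 0, 0]  score +8 (running 8)
row 1: [8, 2, 2, 16] -> [8, 4, 16, 0]  score +4 (running 12)
row 2: [16, 8, 0, 2] -> [16, 8, 2, 0]  score +0 (running 12)
row 3: [0, 0, 2, 8] -> [2, 8, 0, 0]  score +0 (running 12)
Board after move:
32  8  0  0
 8  4 16  0
16  8  2  0
 2  8  0  0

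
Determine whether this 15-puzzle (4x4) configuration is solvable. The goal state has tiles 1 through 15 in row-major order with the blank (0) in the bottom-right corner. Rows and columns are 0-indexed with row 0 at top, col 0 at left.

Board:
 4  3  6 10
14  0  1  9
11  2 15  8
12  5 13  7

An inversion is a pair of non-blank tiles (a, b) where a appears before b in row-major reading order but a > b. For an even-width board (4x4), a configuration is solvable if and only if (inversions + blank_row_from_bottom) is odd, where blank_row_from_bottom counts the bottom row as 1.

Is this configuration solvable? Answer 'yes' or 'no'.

Answer: no

Derivation:
Inversions: 41
Blank is in row 1 (0-indexed from top), which is row 3 counting from the bottom (bottom = 1).
41 + 3 = 44, which is even, so the puzzle is not solvable.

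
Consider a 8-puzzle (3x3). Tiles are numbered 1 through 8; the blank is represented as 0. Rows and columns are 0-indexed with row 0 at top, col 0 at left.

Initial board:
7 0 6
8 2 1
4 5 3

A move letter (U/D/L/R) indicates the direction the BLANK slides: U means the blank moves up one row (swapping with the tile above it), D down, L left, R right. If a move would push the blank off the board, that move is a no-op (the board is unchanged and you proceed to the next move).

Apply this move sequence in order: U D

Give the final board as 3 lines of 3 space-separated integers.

Answer: 7 2 6
8 0 1
4 5 3

Derivation:
After move 1 (U):
7 0 6
8 2 1
4 5 3

After move 2 (D):
7 2 6
8 0 1
4 5 3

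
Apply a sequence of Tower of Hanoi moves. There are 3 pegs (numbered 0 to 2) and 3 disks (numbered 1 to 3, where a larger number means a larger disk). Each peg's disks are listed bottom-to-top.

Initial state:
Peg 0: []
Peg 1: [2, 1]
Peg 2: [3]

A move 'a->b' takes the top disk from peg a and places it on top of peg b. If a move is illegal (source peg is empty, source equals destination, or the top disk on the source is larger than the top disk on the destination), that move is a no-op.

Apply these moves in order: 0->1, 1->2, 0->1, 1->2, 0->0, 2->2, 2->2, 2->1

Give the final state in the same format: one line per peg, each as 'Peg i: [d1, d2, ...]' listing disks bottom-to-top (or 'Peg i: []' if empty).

Answer: Peg 0: []
Peg 1: [2, 1]
Peg 2: [3]

Derivation:
After move 1 (0->1):
Peg 0: []
Peg 1: [2, 1]
Peg 2: [3]

After move 2 (1->2):
Peg 0: []
Peg 1: [2]
Peg 2: [3, 1]

After move 3 (0->1):
Peg 0: []
Peg 1: [2]
Peg 2: [3, 1]

After move 4 (1->2):
Peg 0: []
Peg 1: [2]
Peg 2: [3, 1]

After move 5 (0->0):
Peg 0: []
Peg 1: [2]
Peg 2: [3, 1]

After move 6 (2->2):
Peg 0: []
Peg 1: [2]
Peg 2: [3, 1]

After move 7 (2->2):
Peg 0: []
Peg 1: [2]
Peg 2: [3, 1]

After move 8 (2->1):
Peg 0: []
Peg 1: [2, 1]
Peg 2: [3]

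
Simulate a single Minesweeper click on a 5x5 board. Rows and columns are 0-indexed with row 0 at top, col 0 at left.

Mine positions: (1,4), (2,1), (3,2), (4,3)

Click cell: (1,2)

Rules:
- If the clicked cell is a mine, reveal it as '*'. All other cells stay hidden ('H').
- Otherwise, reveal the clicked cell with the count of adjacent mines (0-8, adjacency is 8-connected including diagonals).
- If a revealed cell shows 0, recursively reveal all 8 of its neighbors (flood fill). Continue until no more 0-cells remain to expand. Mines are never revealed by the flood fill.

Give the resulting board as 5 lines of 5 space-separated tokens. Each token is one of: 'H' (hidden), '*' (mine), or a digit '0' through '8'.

H H H H H
H H 1 H H
H H H H H
H H H H H
H H H H H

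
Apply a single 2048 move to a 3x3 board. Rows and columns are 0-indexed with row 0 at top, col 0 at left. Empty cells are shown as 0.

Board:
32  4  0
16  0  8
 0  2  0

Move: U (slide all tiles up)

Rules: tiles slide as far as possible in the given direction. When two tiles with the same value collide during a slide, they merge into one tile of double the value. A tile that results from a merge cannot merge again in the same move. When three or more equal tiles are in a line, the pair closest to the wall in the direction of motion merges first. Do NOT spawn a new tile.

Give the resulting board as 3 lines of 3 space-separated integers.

Slide up:
col 0: [32, 16, 0] -> [32, 16, 0]
col 1: [4, 0, 2] -> [4, 2, 0]
col 2: [0, 8, 0] -> [8, 0, 0]

Answer: 32  4  8
16  2  0
 0  0  0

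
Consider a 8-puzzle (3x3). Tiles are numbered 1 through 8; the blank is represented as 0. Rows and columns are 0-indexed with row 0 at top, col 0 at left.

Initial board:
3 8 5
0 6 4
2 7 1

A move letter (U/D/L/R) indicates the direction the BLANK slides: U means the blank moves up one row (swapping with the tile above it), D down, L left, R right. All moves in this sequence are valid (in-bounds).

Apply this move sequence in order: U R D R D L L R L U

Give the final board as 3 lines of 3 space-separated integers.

Answer: 8 6 5
0 4 1
3 2 7

Derivation:
After move 1 (U):
0 8 5
3 6 4
2 7 1

After move 2 (R):
8 0 5
3 6 4
2 7 1

After move 3 (D):
8 6 5
3 0 4
2 7 1

After move 4 (R):
8 6 5
3 4 0
2 7 1

After move 5 (D):
8 6 5
3 4 1
2 7 0

After move 6 (L):
8 6 5
3 4 1
2 0 7

After move 7 (L):
8 6 5
3 4 1
0 2 7

After move 8 (R):
8 6 5
3 4 1
2 0 7

After move 9 (L):
8 6 5
3 4 1
0 2 7

After move 10 (U):
8 6 5
0 4 1
3 2 7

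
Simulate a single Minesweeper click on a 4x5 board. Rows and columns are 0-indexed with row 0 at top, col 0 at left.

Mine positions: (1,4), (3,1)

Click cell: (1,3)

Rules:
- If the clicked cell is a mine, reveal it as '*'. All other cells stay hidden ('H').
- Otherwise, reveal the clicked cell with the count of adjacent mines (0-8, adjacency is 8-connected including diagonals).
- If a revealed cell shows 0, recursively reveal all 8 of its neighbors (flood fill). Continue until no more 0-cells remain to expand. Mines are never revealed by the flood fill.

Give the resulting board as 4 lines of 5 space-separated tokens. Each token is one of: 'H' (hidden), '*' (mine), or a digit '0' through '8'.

H H H H H
H H H 1 H
H H H H H
H H H H H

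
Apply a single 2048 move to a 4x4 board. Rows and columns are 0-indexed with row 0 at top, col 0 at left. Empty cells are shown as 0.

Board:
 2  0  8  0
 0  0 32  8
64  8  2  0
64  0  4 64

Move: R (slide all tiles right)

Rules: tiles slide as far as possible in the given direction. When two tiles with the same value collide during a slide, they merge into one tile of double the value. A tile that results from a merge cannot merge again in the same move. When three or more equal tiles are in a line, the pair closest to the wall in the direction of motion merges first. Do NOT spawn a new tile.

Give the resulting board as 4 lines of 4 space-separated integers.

Answer:  0  0  2  8
 0  0 32  8
 0 64  8  2
 0 64  4 64

Derivation:
Slide right:
row 0: [2, 0, 8, 0] -> [0, 0, 2, 8]
row 1: [0, 0, 32, 8] -> [0, 0, 32, 8]
row 2: [64, 8, 2, 0] -> [0, 64, 8, 2]
row 3: [64, 0, 4, 64] -> [0, 64, 4, 64]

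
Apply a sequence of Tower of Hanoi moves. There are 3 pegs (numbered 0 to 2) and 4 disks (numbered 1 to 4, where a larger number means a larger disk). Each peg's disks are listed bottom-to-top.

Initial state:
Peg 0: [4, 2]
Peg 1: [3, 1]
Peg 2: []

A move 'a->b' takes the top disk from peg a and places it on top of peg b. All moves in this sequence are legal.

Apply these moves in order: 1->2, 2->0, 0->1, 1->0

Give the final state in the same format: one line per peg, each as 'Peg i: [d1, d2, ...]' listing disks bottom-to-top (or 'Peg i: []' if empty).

After move 1 (1->2):
Peg 0: [4, 2]
Peg 1: [3]
Peg 2: [1]

After move 2 (2->0):
Peg 0: [4, 2, 1]
Peg 1: [3]
Peg 2: []

After move 3 (0->1):
Peg 0: [4, 2]
Peg 1: [3, 1]
Peg 2: []

After move 4 (1->0):
Peg 0: [4, 2, 1]
Peg 1: [3]
Peg 2: []

Answer: Peg 0: [4, 2, 1]
Peg 1: [3]
Peg 2: []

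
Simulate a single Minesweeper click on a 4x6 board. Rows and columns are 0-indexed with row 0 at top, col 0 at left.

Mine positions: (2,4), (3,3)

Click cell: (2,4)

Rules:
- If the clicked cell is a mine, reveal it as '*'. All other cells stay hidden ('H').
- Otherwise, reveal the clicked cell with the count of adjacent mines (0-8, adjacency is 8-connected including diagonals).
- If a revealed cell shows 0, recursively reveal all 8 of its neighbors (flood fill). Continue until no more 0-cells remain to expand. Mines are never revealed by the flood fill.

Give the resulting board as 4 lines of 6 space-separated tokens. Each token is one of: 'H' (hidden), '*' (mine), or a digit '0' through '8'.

H H H H H H
H H H H H H
H H H H * H
H H H H H H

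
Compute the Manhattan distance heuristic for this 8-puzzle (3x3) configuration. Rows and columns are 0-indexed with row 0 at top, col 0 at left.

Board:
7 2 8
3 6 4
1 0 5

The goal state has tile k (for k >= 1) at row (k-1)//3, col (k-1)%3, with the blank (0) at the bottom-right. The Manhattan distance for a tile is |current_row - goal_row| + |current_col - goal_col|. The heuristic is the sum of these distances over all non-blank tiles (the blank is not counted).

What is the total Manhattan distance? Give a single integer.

Answer: 15

Derivation:
Tile 7: at (0,0), goal (2,0), distance |0-2|+|0-0| = 2
Tile 2: at (0,1), goal (0,1), distance |0-0|+|1-1| = 0
Tile 8: at (0,2), goal (2,1), distance |0-2|+|2-1| = 3
Tile 3: at (1,0), goal (0,2), distance |1-0|+|0-2| = 3
Tile 6: at (1,1), goal (1,2), distance |1-1|+|1-2| = 1
Tile 4: at (1,2), goal (1,0), distance |1-1|+|2-0| = 2
Tile 1: at (2,0), goal (0,0), distance |2-0|+|0-0| = 2
Tile 5: at (2,2), goal (1,1), distance |2-1|+|2-1| = 2
Sum: 2 + 0 + 3 + 3 + 1 + 2 + 2 + 2 = 15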